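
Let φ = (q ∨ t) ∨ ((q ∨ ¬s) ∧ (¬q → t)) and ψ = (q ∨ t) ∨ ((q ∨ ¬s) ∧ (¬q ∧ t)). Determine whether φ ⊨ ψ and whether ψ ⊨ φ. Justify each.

The biconditional holds.

[⇐] Assume the antecedent. If t is true, the consequent reduces to true regardless of the other variables. If t is false, the antecedent forces (t = F, s = F, q = T) or (t = F, s = T, q = T), and the consequent holds there. Either way the consequent holds.

[⇒] Assume the antecedent. If t is true, the consequent reduces to true regardless of the other variables. If t is false, the antecedent forces (t = F, s = F, q = T) or (t = F, s = T, q = T), and the consequent holds there. Either way the consequent holds.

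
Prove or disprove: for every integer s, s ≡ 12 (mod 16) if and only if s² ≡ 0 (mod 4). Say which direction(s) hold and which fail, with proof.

Not equivalent: only (⇒) holds.

(⟹) Suppose s ≡ 12 (mod 16). Then s² ≡ 12² = 144 (mod 16), and since 4 ∣ 16, also s² ≡ 0 (mod 4).

(⟸) This fails: take s = 0. Then 0² = 0 ≡ 0 (mod 4), yet 0 ≡ 0 (mod 16), not 12.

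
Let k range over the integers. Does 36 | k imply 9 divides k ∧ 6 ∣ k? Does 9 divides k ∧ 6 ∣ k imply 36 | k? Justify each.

[⇒] If 36 ∣ k, write k = 36q. Since 36 = 4·9, k = 9·(4q), so 9 ∣ k; and since 36 = 6·6, k = 6·(6q), so 6 ∣ k.

[⇐] This fails: take k = 18. Both 9 ∣ 18 and 6 ∣ 18, yet 18 is not a multiple of 36 (since 18 = 0·36 + 18), so 36 ∤ 18.

(⇒) holds; (⇐) fails.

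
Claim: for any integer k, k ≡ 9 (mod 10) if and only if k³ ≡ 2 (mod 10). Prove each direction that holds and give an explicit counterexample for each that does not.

(⇒) This fails: take k = 9. Then 9 ≡ 9 (mod 10), but 9³ = 729 ≡ 9 (mod 10), not 2.

(⇐) This fails: take k = 8. Then 8³ = 512 ≡ 2 (mod 10), yet 8 ≡ 8 (mod 10), not 9.

Neither implication holds.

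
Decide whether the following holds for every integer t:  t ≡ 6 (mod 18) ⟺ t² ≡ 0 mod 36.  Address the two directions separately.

(⇒) Suppose t ≡ 6 (mod 18). Working modulo 36, t ∈ {6, 24}; for each such r, r² ≡ 0 (mod 36).

(⇐) This fails: take t = 0. Then 0² = 0 ≡ 0 (mod 36), yet 0 ≡ 0 (mod 18), not 6.

Only the forward implication holds.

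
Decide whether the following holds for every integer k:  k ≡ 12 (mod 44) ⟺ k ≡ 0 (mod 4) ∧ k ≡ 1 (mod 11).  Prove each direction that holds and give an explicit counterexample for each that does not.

(⟹) Suppose k ≡ 12 (mod 44); write k = 44j + 12. Since 4 ∣ 44, reducing mod 4 gives k ≡ 12 ≡ 0 (mod 4); since 11 ∣ 44, reducing mod 11 gives k ≡ 12 ≡ 1 (mod 11).

(⟸) Conversely, if k ≡ 0 (mod 4) and k ≡ 1 (mod 11), then by the Chinese remainder theorem k ≡ 12 (mod 44). This is exactly k ≡ 12 (mod 44).

Both implications hold.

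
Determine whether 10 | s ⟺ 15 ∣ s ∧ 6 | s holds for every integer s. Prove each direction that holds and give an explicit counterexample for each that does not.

Forward direction. This fails: take s = 10. Certainly 10 ∣ 10, but 15 ∤ 10.

Converse. Suppose 15 ∣ s and 6 ∣ s. Any common multiple of 15 and 6 is a multiple of their lcm; here lcm(15, 6) = 15·6/gcd(15, 6) = 90/3 = 30, so 30 ∣ s. Since 10 ∣ 30, it follows that 10 ∣ s.

Not equivalent: only (⇐) holds.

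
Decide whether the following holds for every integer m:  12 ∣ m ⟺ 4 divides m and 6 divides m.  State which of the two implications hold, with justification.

(⟸) Suppose 4 ∣ m and 6 ∣ m. Any common multiple of 4 and 6 is a multiple of their lcm; here lcm(4, 6) = 4·6/gcd(4, 6) = 24/2 = 12, so 12 ∣ m.

(⟹) If 12 ∣ m, write m = 12q. Since 12 = 3·4, m = 4·(3q), so 4 ∣ m; and since 12 = 2·6, m = 6·(2q), so 6 ∣ m.

Both directions hold.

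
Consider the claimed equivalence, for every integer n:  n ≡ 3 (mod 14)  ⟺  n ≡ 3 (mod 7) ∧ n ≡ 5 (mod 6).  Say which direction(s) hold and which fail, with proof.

(⇒) This fails: n = 3 gives 3 ≡ 3 (mod 14) but 3 ≡ 3 (mod 6), so the conjunction on the right does not hold.

(⇐) Conversely, if n ≡ 3 (mod 7) and n ≡ 5 (mod 6), then by the Chinese remainder theorem n ≡ 17 (mod 42). Since 17 ≡ 3 (mod 14) and 14 ∣ 42, we get n ≡ 3 (mod 14).

(⇒) fails; (⇐) holds.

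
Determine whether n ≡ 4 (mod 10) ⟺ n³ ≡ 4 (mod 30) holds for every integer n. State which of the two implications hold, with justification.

Forward direction. This fails: take n = 14. Then 14 ≡ 4 (mod 10), but 14³ = 2744 ≡ 14 (mod 30), not 4.

Converse. The residues r modulo 30 with r³ ≡ 4 (mod 30) are exactly {4}, and each is ≡ 4 (mod 10).

Not equivalent: only (⇐) holds.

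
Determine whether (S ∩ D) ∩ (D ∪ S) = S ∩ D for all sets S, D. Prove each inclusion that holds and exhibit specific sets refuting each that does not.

Forward inclusion. Let x ∈ (S ∩ D) ∩ (D ∪ S). Then x ∈ S ∩ D, from which x ∈ S ∩ D.

Reverse inclusion. Let x ∈ S ∩ D. Then x ∈ S ∩ D, from which x ∈ (S ∩ D) ∩ (D ∪ S).

Both inclusions hold; the sets are equal.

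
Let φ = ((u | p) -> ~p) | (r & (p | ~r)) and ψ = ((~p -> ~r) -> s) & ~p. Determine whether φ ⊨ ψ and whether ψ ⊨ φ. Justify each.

Only the reverse direction holds.

(⟹) This fails. Under s = F, p = F, r = F, u = F, the left side is true but the right side is false.

(⟸) Assume the antecedent. If p is true, the antecedent cannot hold. If p is false, the consequent reduces to true regardless of the other variables. Either way the consequent holds.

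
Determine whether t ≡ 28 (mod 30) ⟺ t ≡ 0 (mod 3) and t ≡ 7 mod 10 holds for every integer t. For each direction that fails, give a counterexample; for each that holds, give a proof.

Forward direction. This fails: t = 28 gives 28 ≡ 28 (mod 30) but 28 ≡ 1 (mod 3), so the conjunction on the right does not hold.

Converse. This fails: t = 27 satisfies both congruences on the right (27 ≡ 0 mod 3 and 27 ≡ 7 mod 10) yet 27 ≡ 27 (mod 30), not 28.

(⇒) fails and (⇐) fails.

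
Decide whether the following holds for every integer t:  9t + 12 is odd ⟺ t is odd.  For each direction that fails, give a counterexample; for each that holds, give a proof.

[⇒] Suppose 9t + 12 is odd. Since 9 is odd, 9t and t have the same parity, so 9t + 12 ≡ t + 12 (mod 2). As 12 is even, 9t + 12 is odd exactly when t is odd. Thus t is odd.

[⇐] Conversely, suppose t is odd; write t = 2j + 1. Then 9t + 12 = 9·(2j + 1) + 12 = 2·9j + 21, which is odd.

The biconditional holds.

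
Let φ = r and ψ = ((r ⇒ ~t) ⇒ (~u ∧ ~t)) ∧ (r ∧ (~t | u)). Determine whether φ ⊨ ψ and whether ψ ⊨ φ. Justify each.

Converse. Assume the antecedent. If u is true, the antecedent forces (u = T, t = T, r = T), and r holds there. If u is false, the antecedent forces (u = F, t = F, r = T), and r holds there. Either way r holds.

Forward direction. This fails. Under u = T, t = F, r = T, the left side is true but the right side is false.

(⇒) fails; (⇐) holds.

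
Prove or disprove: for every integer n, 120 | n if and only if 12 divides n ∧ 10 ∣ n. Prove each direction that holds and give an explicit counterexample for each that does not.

(⇒) If 120 ∣ n, write n = 120q. Since 120 = 10·12, n = 12·(10q), so 12 ∣ n; and since 120 = 12·10, n = 10·(12q), so 10 ∣ n.

(⇐) This fails: take n = 60. Both 12 ∣ 60 and 10 ∣ 60, yet 60 is not a multiple of 120 (since 60 = 0·120 + 60), so 120 ∤ 60.

Only the forward implication holds.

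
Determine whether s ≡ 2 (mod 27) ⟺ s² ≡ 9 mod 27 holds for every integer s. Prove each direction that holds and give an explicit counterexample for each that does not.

(⟹) This fails: take s = 2. Then 2 ≡ 2 (mod 27), but 2² = 4 ≡ 4 (mod 27), not 9.

(⟸) This fails: take s = 3. Then 3² = 9 ≡ 9 (mod 27), yet 3 ≡ 3 (mod 27), not 2.

Both directions fail.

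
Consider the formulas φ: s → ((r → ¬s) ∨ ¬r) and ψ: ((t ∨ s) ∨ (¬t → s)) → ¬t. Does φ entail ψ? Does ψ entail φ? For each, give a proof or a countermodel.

[⇒] This fails. Under t = T, r = F, s = F, the left side is true but the right side is false.

[⇐] This fails. Under t = F, r = T, s = T, the left side is false but the right side is true.

Both directions fail.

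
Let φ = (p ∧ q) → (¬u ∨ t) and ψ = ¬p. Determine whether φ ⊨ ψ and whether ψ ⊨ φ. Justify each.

Converse. Assume the antecedent. If p is true, the antecedent cannot hold. If p is false, (p ∧ q) → (¬u ∨ t) reduces to true regardless of the other variables. Either way (p ∧ q) → (¬u ∨ t) holds.

Forward direction. This fails. Under u = F, p = T, t = F, q = F, the left side is true but the right side is false.

The forward direction fails; the converse holds.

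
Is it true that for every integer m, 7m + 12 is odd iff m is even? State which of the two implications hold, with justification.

Neither implication holds.

(→) This fails: m = 5 gives 7m + 12 = 47, which is odd, but 5 is odd, not even.

(←) This also fails: m = 2 is even, but 7m + 12 = 26 is even, not odd.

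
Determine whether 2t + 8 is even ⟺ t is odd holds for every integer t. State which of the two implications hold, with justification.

(→) This fails: take t = 6. Then 2t + 8 = 20, which is even, yet t = 6 is even, not odd.

(←) Suppose t is odd. Since 2 is even, 2t is even for every t, so 2t + 8 has the same parity as 8, which is even. Hence 2t + 8 is even.

The forward direction fails; the converse holds.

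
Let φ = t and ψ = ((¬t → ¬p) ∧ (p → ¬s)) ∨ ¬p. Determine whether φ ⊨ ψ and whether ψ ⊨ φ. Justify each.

Forward direction. This fails. Under t = T, p = T, s = T, the left side is true but the right side is false.

Converse. This fails. Under t = F, p = F, s = F, the left side is false but the right side is true.

Neither implication holds.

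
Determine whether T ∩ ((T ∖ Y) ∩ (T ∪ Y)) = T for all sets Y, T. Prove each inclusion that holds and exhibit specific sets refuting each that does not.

(⟸) This inclusion fails. Take Y = {1}, T = {1}; then 1 ∈ T but 1 ∉ T ∩ ((T ∖ Y) ∩ (T ∪ Y)).

(⟹) Let x ∈ T ∩ ((T ∖ Y) ∩ (T ∪ Y)). Then x ∈ T and x ∉ Y, from which x ∈ T.

The sets are not equal: only the forward inclusion holds.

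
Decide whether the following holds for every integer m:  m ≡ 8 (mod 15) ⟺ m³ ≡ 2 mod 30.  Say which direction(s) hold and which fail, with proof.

(⇒) This fails: take m = 23. Then 23 ≡ 8 (mod 15), but 23³ = 12167 ≡ 17 (mod 30), not 2.

(⇐) Conversely, the residues r modulo 30 with r³ ≡ 2 (mod 30) are exactly {8}, and each is ≡ 8 (mod 15).

(⇒) fails; (⇐) holds.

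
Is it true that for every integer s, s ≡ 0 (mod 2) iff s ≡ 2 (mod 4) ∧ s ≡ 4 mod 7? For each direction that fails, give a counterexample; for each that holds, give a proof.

Not equivalent: only (⇐) holds.

(→) This fails: s = 0 gives 0 ≡ 0 (mod 2) but 0 ≡ 0 (mod 4), so the conjunction on the right does not hold.

(←) Conversely, if s ≡ 2 (mod 4) and s ≡ 4 (mod 7), then by the Chinese remainder theorem s ≡ 18 (mod 28). Since 18 ≡ 0 (mod 2) and 2 ∣ 28, we get s ≡ 0 (mod 2).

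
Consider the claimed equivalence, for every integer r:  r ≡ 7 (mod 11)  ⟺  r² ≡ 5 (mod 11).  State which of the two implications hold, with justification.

Not equivalent: only (⇒) holds.

[⇐] This fails: take r = 4. Then 4² = 16 ≡ 5 (mod 11), yet 4 ≡ 4 (mod 11), not 7.

[⇒] Suppose r ≡ 7 (mod 11). Write r = 11j + 7. Then (11j + 7)² = 121j² + 154j + 49 = 11(11j² + 14j + 4) + 5, so r² ≡ 5 (mod 11).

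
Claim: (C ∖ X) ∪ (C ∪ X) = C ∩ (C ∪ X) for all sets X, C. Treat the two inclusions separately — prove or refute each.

Only the reverse inclusion holds.

(⟸) Let x ∈ C ∩ (C ∪ X). Then either x ∈ C and x ∉ X; or x ∈ X ∩ C. In each case x ∈ (C ∖ X) ∪ (C ∪ X), so C ∩ (C ∪ X) ⊆ (C ∖ X) ∪ (C ∪ X).

(⟹) This inclusion fails. Take X = {1}, C = ∅; then 1 ∈ (C ∖ X) ∪ (C ∪ X) but 1 ∉ C ∩ (C ∪ X).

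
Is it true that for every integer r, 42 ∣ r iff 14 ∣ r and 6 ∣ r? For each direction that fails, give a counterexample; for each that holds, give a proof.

The biconditional holds.

(⇒) If 42 ∣ r, write r = 42q. Since 42 = 3·14, r = 14·(3q), so 14 ∣ r; and since 42 = 7·6, r = 6·(7q), so 6 ∣ r.

(⇐) Suppose 14 ∣ r and 6 ∣ r. Any common multiple of 14 and 6 is a multiple of their lcm; here lcm(14, 6) = 14·6/gcd(14, 6) = 84/2 = 42, so 42 ∣ r.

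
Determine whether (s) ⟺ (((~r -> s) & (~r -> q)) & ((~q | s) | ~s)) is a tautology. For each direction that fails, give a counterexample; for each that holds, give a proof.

(⇒) fails and (⇐) fails.

Forward direction. This fails. Under q = F, r = F, s = T, the left side is true but the right side is false.

Converse. This fails. Under q = F, r = T, s = F, the left side is false but the right side is true.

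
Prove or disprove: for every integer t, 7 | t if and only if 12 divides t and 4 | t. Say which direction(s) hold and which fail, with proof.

(→) This fails: take t = 7. Certainly 7 ∣ 7, but 12 ∤ 7.

(←) This fails: take t = 12. Both 12 ∣ 12 and 4 ∣ 12, yet 12 is not a multiple of 7 (since 12 = 1·7 + 5), so 7 ∤ 12.

Both directions fail.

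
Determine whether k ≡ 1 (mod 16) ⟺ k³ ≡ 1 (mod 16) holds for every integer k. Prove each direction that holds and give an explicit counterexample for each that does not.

Equivalent; both directions hold.

(⟹) Suppose k ≡ 1 (mod 16). Write k = 16j + 1. Then (16j + 1)³ = 4096j³ + 768j² + 48j + 1 = 16(256j³ + 48j² + 3j) + 1, so k³ ≡ 1 (mod 16).

(⟸) Conversely, suppose k³ ≡ 1 (mod 16). The only residue r in {0, …, 15} with r³ ≡ 1 (mod 16) is r = 1, so k ≡ 1 (mod 16).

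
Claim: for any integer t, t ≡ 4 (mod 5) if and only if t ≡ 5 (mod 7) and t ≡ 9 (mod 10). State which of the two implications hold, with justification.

[⇒] This fails: t = 64 gives 64 ≡ 4 (mod 5) but 64 ≡ 1 (mod 7), so the conjunction on the right does not hold.

[⇐] Conversely, if t ≡ 5 (mod 7) and t ≡ 9 (mod 10), then by the Chinese remainder theorem t ≡ 19 (mod 70). Since 19 ≡ 4 (mod 5) and 5 ∣ 70, we get t ≡ 4 (mod 5).

Only the converse holds.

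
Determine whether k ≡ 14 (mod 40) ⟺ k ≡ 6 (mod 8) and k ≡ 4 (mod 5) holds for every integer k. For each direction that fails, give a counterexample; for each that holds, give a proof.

Forward direction. Suppose k ≡ 14 (mod 40); write k = 40j + 14. Since 8 ∣ 40, reducing mod 8 gives k ≡ 14 ≡ 6 (mod 8); since 5 ∣ 40, reducing mod 5 gives k ≡ 14 ≡ 4 (mod 5).

Converse. If k ≡ 6 (mod 8) and k ≡ 4 (mod 5), then by the Chinese remainder theorem k ≡ 14 (mod 40). This is exactly k ≡ 14 (mod 40).

Equivalent; both directions hold.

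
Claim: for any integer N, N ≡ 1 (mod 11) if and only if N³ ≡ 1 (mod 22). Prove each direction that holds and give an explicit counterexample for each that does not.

(→) This fails: take N = 12. Then 12 ≡ 1 (mod 11), but 12³ = 1728 ≡ 12 (mod 22), not 1.

(←) Conversely, the residues r modulo 22 with r³ ≡ 1 (mod 22) are exactly {1}, and each is ≡ 1 (mod 11).

Only the converse holds.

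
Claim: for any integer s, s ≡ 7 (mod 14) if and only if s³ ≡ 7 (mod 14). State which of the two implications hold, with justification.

Both directions hold; the statement is true.

[⇒] Suppose s ≡ 7 (mod 14). Write s = 14j + 7. Then (14j + 7)³ = 2744j³ + 4116j² + 2058j + 343 = 14(196j³ + 294j² + 147j + 24) + 7, so s³ ≡ 7 (mod 14).

[⇐] Conversely, suppose s³ ≡ 7 (mod 14). The only residue r in {0, …, 13} with r³ ≡ 7 (mod 14) is r = 7, so s ≡ 7 (mod 14).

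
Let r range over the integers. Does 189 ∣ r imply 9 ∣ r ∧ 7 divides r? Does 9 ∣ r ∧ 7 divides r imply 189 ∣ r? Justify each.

(⇐) This fails: take r = 63. Both 9 ∣ 63 and 7 ∣ 63, yet 63 is not a multiple of 189 (since 63 = 0·189 + 63), so 189 ∤ 63.

(⇒) If 189 ∣ r, write r = 189q. Since 189 = 21·9, r = 9·(21q), so 9 ∣ r; and since 189 = 27·7, r = 7·(27q), so 7 ∣ r.

(⇒) holds; (⇐) fails.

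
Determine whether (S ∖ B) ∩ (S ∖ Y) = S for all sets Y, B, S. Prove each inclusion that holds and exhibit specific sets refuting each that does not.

The sets are not equal: only the forward inclusion holds.

(⟹) Let x ∈ (S ∖ B) ∩ (S ∖ Y). Then x ∈ S and x ∉ Y, B, from which x ∈ S.

(⟸) This inclusion fails. Take Y = {1}, B = ∅, S = {1}; then 1 ∈ S but 1 ∉ (S ∖ B) ∩ (S ∖ Y).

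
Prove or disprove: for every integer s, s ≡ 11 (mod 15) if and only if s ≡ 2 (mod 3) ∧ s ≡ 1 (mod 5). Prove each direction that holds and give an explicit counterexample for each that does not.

(→) Suppose s ≡ 11 (mod 15); write s = 15j + 11. Since 3 ∣ 15, reducing mod 3 gives s ≡ 11 ≡ 2 (mod 3); since 5 ∣ 15, reducing mod 5 gives s ≡ 11 ≡ 1 (mod 5).

(←) Conversely, if s ≡ 2 (mod 3) and s ≡ 1 (mod 5), then by the Chinese remainder theorem s ≡ 11 (mod 15). This is exactly s ≡ 11 (mod 15).

Equivalent; both directions hold.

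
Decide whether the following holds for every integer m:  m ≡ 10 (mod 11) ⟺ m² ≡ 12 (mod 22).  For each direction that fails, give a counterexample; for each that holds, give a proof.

(→) This fails: take m = 21. Then 21 ≡ 10 (mod 11), but 21² = 441 ≡ 1 (mod 22), not 12.

(←) This fails: take m = 12. Then 12² = 144 ≡ 12 (mod 22), yet 12 ≡ 1 (mod 11), not 10.

(⇒) fails and (⇐) fails.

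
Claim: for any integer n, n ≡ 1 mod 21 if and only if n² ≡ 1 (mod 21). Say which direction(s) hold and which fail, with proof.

The forward direction holds; the converse fails.

(⇒) Suppose n ≡ 1 mod 21. Write n = 21j + 1. Then (21j + 1)² = 441j² + 42j + 1 = 21(21j² + 2j) + 1, so n² ≡ 1 (mod 21).

(⇐) This fails: take n = 8. Then 8² = 64 ≡ 1 (mod 21), yet 8 ≡ 8 (mod 21), not 1.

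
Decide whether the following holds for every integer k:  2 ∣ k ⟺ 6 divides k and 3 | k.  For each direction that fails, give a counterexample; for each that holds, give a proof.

(→) This fails: take k = 2. Certainly 2 ∣ 2, but 6 ∤ 2.

(←) Suppose 6 ∣ k and 3 ∣ k. Any common multiple of 6 and 3 is a multiple of their lcm; here lcm(6, 3) = 6·3/gcd(6, 3) = 18/3 = 6, so 6 ∣ k. Since 2 ∣ 6, it follows that 2 ∣ k.

Only the converse holds.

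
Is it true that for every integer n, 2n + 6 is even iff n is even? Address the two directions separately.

The forward direction fails; the converse holds.

(⟹) This fails: take n = 1. Then 2n + 6 = 8, which is even, yet n = 1 is odd, not even.

(⟸) Suppose n is even. Since 2 is even, 2n is even for every n, so 2n + 6 has the same parity as 6, which is even. Hence 2n + 6 is even.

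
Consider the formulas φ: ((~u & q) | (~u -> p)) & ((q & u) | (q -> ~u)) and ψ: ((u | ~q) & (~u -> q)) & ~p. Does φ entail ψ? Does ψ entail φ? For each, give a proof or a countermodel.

(⇐) Assume the antecedent. If u is true, the consequent reduces to true regardless of the other variables. If u is false, the antecedent cannot hold. Either way the consequent holds.

(⇒) This fails. Under u = F, p = T, q = F, the left side is true but the right side is false.

Only the converse holds.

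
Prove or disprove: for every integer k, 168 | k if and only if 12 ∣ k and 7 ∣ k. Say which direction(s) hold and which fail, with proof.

Not equivalent: only (⇒) holds.

Forward direction. If 168 ∣ k, write k = 168q. Since 168 = 14·12, k = 12·(14q), so 12 ∣ k; and since 168 = 24·7, k = 7·(24q), so 7 ∣ k.

Converse. This fails: take k = 84. Both 12 ∣ 84 and 7 ∣ 84, yet 84 is not a multiple of 168 (since 84 = 0·168 + 84), so 168 ∤ 84.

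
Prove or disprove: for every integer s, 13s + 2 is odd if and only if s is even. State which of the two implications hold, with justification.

(⇒) fails and (⇐) fails.

(⇒) This fails: s = 5 gives 13s + 2 = 67, which is odd, but 5 is odd, not even.

(⇐) This also fails: s = 0 is even, but 13s + 2 = 2 is even, not odd.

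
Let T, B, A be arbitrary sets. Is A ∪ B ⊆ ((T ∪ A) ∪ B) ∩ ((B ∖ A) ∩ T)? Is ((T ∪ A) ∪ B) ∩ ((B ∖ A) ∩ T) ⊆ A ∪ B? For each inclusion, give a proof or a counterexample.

(⟹) This inclusion fails. Take T = ∅, B = {1}, A = ∅; then 1 ∈ A ∪ B but 1 ∉ ((T ∪ A) ∪ B) ∩ ((B ∖ A) ∩ T).

(⟸) Let x ∈ ((T ∪ A) ∪ B) ∩ ((B ∖ A) ∩ T). Then x ∈ T ∩ B and x ∉ A, from which x ∈ A ∪ B.

The sets are not equal: only the reverse inclusion holds.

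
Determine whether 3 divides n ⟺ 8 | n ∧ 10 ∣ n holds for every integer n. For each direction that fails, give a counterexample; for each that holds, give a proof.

Neither implication holds.

Forward direction. This fails: take n = 3. Certainly 3 ∣ 3, but 8 ∤ 3.

Converse. This fails: take n = 40. Both 8 ∣ 40 and 10 ∣ 40, yet 40 is not a multiple of 3 (since 40 = 13·3 + 1), so 3 ∤ 40.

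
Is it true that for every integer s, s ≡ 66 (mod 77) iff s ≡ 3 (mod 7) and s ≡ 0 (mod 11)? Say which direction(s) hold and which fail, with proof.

Forward direction. Suppose s ≡ 66 (mod 77); write s = 77j + 66. Since 7 ∣ 77, reducing mod 7 gives s ≡ 66 ≡ 3 (mod 7); since 11 ∣ 77, reducing mod 11 gives s ≡ 66 ≡ 0 (mod 11).

Converse. If s ≡ 3 (mod 7) and s ≡ 0 (mod 11), then by the Chinese remainder theorem s ≡ 66 (mod 77). This is exactly s ≡ 66 (mod 77).

Both directions hold.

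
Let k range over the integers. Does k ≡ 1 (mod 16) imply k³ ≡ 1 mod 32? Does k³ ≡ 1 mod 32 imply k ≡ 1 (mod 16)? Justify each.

(⇒) This fails: take k = 17. Then 17 ≡ 1 (mod 16), but 17³ = 4913 ≡ 17 (mod 32), not 1.

(⇐) Conversely, the residues r modulo 32 with r³ ≡ 1 (mod 32) are exactly {1}, and each is ≡ 1 (mod 16).

Only the reverse direction holds.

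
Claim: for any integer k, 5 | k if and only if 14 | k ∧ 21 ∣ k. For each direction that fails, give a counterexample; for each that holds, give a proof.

(→) This fails: take k = 5. Certainly 5 ∣ 5, but 14 ∤ 5.

(←) This fails: take k = 42. Both 14 ∣ 42 and 21 ∣ 42, yet 42 is not a multiple of 5 (since 42 = 8·5 + 2), so 5 ∤ 42.

Both directions fail.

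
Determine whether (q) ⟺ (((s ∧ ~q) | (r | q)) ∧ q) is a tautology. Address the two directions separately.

Both implications hold.

Forward direction. Assume the antecedent. If s is true, the antecedent forces (s = T, r = F, q = T) or (s = T, r = T, q = T), and ((s ∧ ~q) | (r | q)) ∧ q holds there. If s is false, the antecedent forces (s = F, r = F, q = T) or (s = F, r = T, q = T), and ((s ∧ ~q) | (r | q)) ∧ q holds there. Either way ((s ∧ ~q) | (r | q)) ∧ q holds.

Converse. Assume the antecedent. If s is true, the antecedent forces (s = T, r = F, q = T) or (s = T, r = T, q = T), and q holds there. If s is false, the antecedent forces (s = F, r = F, q = T) or (s = F, r = T, q = T), and q holds there. Either way q holds.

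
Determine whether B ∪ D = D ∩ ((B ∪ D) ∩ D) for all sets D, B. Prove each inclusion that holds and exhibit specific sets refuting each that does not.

(⊆) fails; (⊇) holds.

(⟹) This inclusion fails. Take D = ∅, B = {1}; then 1 ∈ B ∪ D but 1 ∉ D ∩ ((B ∪ D) ∩ D).

(⟸) Let x ∈ D ∩ ((B ∪ D) ∩ D). Then either x ∈ D and x ∉ B; or x ∈ D ∩ B. In each case x ∈ B ∪ D, so D ∩ ((B ∪ D) ∩ D) ⊆ B ∪ D.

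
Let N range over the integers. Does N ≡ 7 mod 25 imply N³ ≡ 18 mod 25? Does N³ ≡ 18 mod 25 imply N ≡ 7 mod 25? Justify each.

(⟹) Suppose N ≡ 7 mod 25. Write N = 25j + 7. Then (25j + 7)³ = 15625j³ + 13125j² + 3675j + 343 = 25(625j³ + 525j² + 147j + 13) + 18, so N³ ≡ 18 (mod 25).

(⟸) Conversely, suppose N³ ≡ 18 (mod 25). The only residue r in {0, …, 24} with r³ ≡ 18 (mod 25) is r = 7, so N ≡ 7 (mod 25).

Both directions hold; the statement is true.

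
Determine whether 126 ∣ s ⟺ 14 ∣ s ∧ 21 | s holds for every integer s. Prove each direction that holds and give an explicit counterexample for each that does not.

The forward direction holds; the converse fails.

(⇒) If 126 ∣ s, write s = 126q. Since 126 = 9·14, s = 14·(9q), so 14 ∣ s; and since 126 = 6·21, s = 21·(6q), so 21 ∣ s.

(⇐) This fails: take s = 42. Both 14 ∣ 42 and 21 ∣ 42, yet 42 is not a multiple of 126 (since 42 = 0·126 + 42), so 126 ∤ 42.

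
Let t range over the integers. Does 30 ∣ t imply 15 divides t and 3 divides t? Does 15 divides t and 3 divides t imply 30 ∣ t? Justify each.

(→) If 30 ∣ t, write t = 30q. Since 30 = 2·15, t = 15·(2q), so 15 ∣ t; and since 30 = 10·3, t = 3·(10q), so 3 ∣ t.

(←) This fails: take t = 15. Both 15 ∣ 15 and 3 ∣ 15, yet 15 is not a multiple of 30 (since 15 = 0·30 + 15), so 30 ∤ 15.

The forward direction holds; the converse fails.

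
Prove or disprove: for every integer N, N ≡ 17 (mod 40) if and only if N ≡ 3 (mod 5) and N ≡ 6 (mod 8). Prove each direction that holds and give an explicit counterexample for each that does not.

(⇒) This fails: N = 17 gives 17 ≡ 17 (mod 40) but 17 ≡ 2 (mod 5), so the conjunction on the right does not hold.

(⇐) This fails: N = 38 satisfies both congruences on the right (38 ≡ 3 mod 5 and 38 ≡ 6 mod 8) yet 38 ≡ 38 (mod 40), not 17.

Neither implication holds.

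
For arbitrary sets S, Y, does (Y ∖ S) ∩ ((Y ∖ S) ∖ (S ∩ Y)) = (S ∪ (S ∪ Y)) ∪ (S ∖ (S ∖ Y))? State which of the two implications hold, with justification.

(⟹) Let x ∈ (Y ∖ S) ∩ ((Y ∖ S) ∖ (S ∩ Y)). Then x ∈ Y and x ∉ S, from which x ∈ (S ∪ (S ∪ Y)) ∪ (S ∖ (S ∖ Y)).

(⟸) This inclusion fails. Take S = {1}, Y = ∅; then 1 ∈ (S ∪ (S ∪ Y)) ∪ (S ∖ (S ∖ Y)) but 1 ∉ (Y ∖ S) ∩ ((Y ∖ S) ∖ (S ∩ Y)).

The sets are not equal: only the forward inclusion holds.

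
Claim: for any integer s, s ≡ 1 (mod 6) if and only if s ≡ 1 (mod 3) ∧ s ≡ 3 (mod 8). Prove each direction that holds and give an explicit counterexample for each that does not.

Not equivalent: only (⇐) holds.

[⇐] If s ≡ 1 (mod 3) and s ≡ 3 (mod 8), then by the Chinese remainder theorem s ≡ 19 (mod 24). Since 19 ≡ 1 (mod 6) and 6 ∣ 24, we get s ≡ 1 (mod 6).

[⇒] This fails: s = 1 gives 1 ≡ 1 (mod 6) but 1 ≡ 1 (mod 8), so the conjunction on the right does not hold.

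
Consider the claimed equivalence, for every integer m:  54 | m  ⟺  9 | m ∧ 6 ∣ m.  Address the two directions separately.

(⇒) holds; (⇐) fails.

(→) If 54 ∣ m, write m = 54q. Since 54 = 6·9, m = 9·(6q), so 9 ∣ m; and since 54 = 9·6, m = 6·(9q), so 6 ∣ m.

(←) This fails: take m = 18. Both 9 ∣ 18 and 6 ∣ 18, yet 18 is not a multiple of 54 (since 18 = 0·54 + 18), so 54 ∤ 18.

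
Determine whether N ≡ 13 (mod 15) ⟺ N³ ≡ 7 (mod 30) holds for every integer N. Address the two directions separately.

(⇒) This fails: take N = 28. Then 28 ≡ 13 (mod 15), but 28³ = 21952 ≡ 22 (mod 30), not 7.

(⇐) Conversely, the residues r modulo 30 with r³ ≡ 7 (mod 30) are exactly {13}, and each is ≡ 13 (mod 15).

Only the converse holds.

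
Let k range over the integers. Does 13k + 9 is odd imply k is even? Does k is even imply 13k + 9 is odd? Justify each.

(→) Suppose 13k + 9 is odd. Since 13 is odd, 13k and k have the same parity, so 13k + 9 ≡ k + 9 (mod 2). As 9 is odd, 13k + 9 is odd exactly when k is even. Thus k is even.

(←) Conversely, suppose k is even; write k = 2j. Then 13k + 9 = 13·(2j) + 9 = 2·13j + 9, which is odd.

Both directions hold; the statement is true.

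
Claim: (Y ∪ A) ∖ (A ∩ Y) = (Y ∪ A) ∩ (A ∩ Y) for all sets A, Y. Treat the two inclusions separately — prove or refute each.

Neither inclusion holds.

Forward inclusion. This inclusion fails. Take A = {1}, Y = ∅; then 1 ∈ (Y ∪ A) ∖ (A ∩ Y) but 1 ∉ (Y ∪ A) ∩ (A ∩ Y).

Reverse inclusion. This inclusion fails. Take A = {1}, Y = {1}; then 1 ∈ (Y ∪ A) ∩ (A ∩ Y) but 1 ∉ (Y ∪ A) ∖ (A ∩ Y).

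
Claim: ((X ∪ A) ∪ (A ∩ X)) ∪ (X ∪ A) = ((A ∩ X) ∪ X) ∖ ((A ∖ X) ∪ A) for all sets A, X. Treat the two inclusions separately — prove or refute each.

(⊆) This inclusion fails. Take A = {1}, X = ∅; then 1 ∈ ((X ∪ A) ∪ (A ∩ X)) ∪ (X ∪ A) but 1 ∉ ((A ∩ X) ∪ X) ∖ ((A ∖ X) ∪ A).

(⊇) Let x ∈ ((A ∩ X) ∪ X) ∖ ((A ∖ X) ∪ A). Then x ∈ X and x ∉ A, from which x ∈ ((X ∪ A) ∪ (A ∩ X)) ∪ (X ∪ A).

Only the reverse inclusion holds.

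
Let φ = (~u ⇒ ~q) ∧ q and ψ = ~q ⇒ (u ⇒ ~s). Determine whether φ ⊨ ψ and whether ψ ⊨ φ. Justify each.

Not equivalent: only (⇒) holds.

(⇒) Assume the antecedent. If u is true, the antecedent forces (u = T, s = F, q = T) or (u = T, s = T, q = T), and ~q ⇒ (u ⇒ ~s) holds there. If u is false, the antecedent cannot hold. Either way ~q ⇒ (u ⇒ ~s) holds.

(⇐) This fails. Under u = F, s = F, q = F, the left side is false but the right side is true.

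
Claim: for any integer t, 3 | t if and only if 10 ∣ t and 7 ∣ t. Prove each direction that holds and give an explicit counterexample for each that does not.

(⇒) fails and (⇐) fails.

(⟹) This fails: take t = 3. Certainly 3 ∣ 3, but 10 ∤ 3.

(⟸) This fails: take t = 70. Both 10 ∣ 70 and 7 ∣ 70, yet 70 is not a multiple of 3 (since 70 = 23·3 + 1), so 3 ∤ 70.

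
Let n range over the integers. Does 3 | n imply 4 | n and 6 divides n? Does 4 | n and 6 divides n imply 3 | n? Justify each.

Only the converse holds.

Forward direction. This fails: take n = 3. Certainly 3 ∣ 3, but 4 ∤ 3.

Converse. Suppose 4 ∣ n and 6 ∣ n. Any common multiple of 4 and 6 is a multiple of their lcm; here lcm(4, 6) = 4·6/gcd(4, 6) = 24/2 = 12, so 12 ∣ n. Since 3 ∣ 12, it follows that 3 ∣ n.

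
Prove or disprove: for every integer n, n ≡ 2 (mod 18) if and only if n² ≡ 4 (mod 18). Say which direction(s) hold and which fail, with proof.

(→) Suppose n ≡ 2 (mod 18). Write n = 18j + 2. Then (18j + 2)² = 324j² + 72j + 4 = 18(18j² + 4j) + 4, so n² ≡ 4 (mod 18).

(←) This fails: take n = 16. Then 16² = 256 ≡ 4 (mod 18), yet 16 ≡ 16 (mod 18), not 2.

Only the forward direction holds.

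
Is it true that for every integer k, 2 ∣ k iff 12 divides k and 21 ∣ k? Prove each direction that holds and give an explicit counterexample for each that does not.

[⇐] Suppose 12 ∣ k and 21 ∣ k. Any common multiple of 12 and 21 is a multiple of their lcm; here lcm(12, 21) = 12·21/gcd(12, 21) = 252/3 = 84, so 84 ∣ k. Since 2 ∣ 84, it follows that 2 ∣ k.

[⇒] This fails: take k = 2. Certainly 2 ∣ 2, but 12 ∤ 2.

Only the reverse direction holds.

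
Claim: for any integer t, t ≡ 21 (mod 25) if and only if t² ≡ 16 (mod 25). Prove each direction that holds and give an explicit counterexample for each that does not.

Forward direction. Suppose t ≡ 21 (mod 25). Write t = 25j + 21. Then (25j + 21)² = 625j² + 1050j + 441 = 25(25j² + 42j + 17) + 16, so t² ≡ 16 (mod 25).

Converse. This fails: take t = 4. Then 4² = 16 ≡ 16 (mod 25), yet 4 ≡ 4 (mod 25), not 21.

Only the forward implication holds.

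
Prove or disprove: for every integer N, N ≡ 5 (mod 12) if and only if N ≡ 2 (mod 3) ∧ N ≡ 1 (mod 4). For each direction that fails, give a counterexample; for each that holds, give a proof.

Both directions hold.

(⇒) Suppose N ≡ 5 (mod 12); write N = 12j + 5. Since 3 ∣ 12, reducing mod 3 gives N ≡ 5 ≡ 2 (mod 3); since 4 ∣ 12, reducing mod 4 gives N ≡ 5 ≡ 1 (mod 4).

(⇐) Conversely, if N ≡ 2 (mod 3) and N ≡ 1 (mod 4), then by the Chinese remainder theorem N ≡ 5 (mod 12). This is exactly N ≡ 5 (mod 12).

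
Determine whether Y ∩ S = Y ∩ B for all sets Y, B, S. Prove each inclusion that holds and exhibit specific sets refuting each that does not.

Both inclusions fail.

(⊆) This inclusion fails. Take Y = {1}, B = ∅, S = {1}; then 1 ∈ Y ∩ S but 1 ∉ Y ∩ B.

(⊇) This inclusion fails. Take Y = {1}, B = {1}, S = ∅; then 1 ∈ Y ∩ B but 1 ∉ Y ∩ S.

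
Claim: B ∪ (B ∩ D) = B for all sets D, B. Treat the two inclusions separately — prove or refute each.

(⟹) Let x ∈ B ∪ (B ∩ D). Then either x ∈ B and x ∉ D; or x ∈ D ∩ B. In each case x ∈ B, so B ∪ (B ∩ D) ⊆ B.

(⟸) Let x ∈ B. Then either x ∈ B and x ∉ D; or x ∈ D ∩ B. In each case x ∈ B ∪ (B ∩ D), so B ⊆ B ∪ (B ∩ D).

The two sets are equal.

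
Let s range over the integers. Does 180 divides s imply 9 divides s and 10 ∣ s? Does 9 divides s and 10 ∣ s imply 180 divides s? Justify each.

Not equivalent: only (⇒) holds.

[⇒] If 180 ∣ s, write s = 180q. Since 180 = 20·9, s = 9·(20q), so 9 ∣ s; and since 180 = 18·10, s = 10·(18q), so 10 ∣ s.

[⇐] This fails: take s = 90. Both 9 ∣ 90 and 10 ∣ 90, yet 90 is not a multiple of 180 (since 90 = 0·180 + 90), so 180 ∤ 90.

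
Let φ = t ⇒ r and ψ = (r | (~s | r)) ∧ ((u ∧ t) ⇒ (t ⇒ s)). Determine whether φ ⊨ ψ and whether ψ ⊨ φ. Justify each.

(⇒) This fails. Under s = T, u = F, r = F, t = F, the left side is true but the right side is false.

(⇐) This fails. Under s = F, u = F, r = F, t = T, the left side is false but the right side is true.

Neither implication holds.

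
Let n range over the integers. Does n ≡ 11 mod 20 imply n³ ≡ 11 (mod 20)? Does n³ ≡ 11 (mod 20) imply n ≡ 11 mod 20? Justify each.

(⟹) Suppose n ≡ 11 mod 20. Write n = 20j + 11. Then (20j + 11)³ = 8000j³ + 13200j² + 7260j + 1331 = 20(400j³ + 660j² + 363j + 66) + 11, so n³ ≡ 11 (mod 20).

(⟸) Conversely, suppose n³ ≡ 11 (mod 20). The only residue r in {0, …, 19} with r³ ≡ 11 (mod 20) is r = 11, so n ≡ 11 (mod 20).

Equivalent; both directions hold.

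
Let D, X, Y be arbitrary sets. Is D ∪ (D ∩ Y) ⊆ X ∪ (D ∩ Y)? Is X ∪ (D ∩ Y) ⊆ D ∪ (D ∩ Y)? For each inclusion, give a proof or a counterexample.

(⊆) This inclusion fails. Take D = {1}, X = ∅, Y = ∅; then 1 ∈ D ∪ (D ∩ Y) but 1 ∉ X ∪ (D ∩ Y).

(⊇) This inclusion fails. Take D = ∅, X = {1}, Y = ∅; then 1 ∈ X ∪ (D ∩ Y) but 1 ∉ D ∪ (D ∩ Y).

Neither inclusion holds.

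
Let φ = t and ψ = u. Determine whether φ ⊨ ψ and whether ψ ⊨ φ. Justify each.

Neither direction holds.

[⇒] This fails. Under t = T, u = F, the left side is true but the right side is false.

[⇐] This fails. Under t = F, u = T, the left side is false but the right side is true.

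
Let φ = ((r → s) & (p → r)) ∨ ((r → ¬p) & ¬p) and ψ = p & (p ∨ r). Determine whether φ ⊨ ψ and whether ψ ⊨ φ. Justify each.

(⇒) fails and (⇐) fails.

Forward direction. This fails. Under r = F, p = F, s = F, the left side is true but the right side is false.

Converse. This fails. Under r = F, p = T, s = F, the left side is false but the right side is true.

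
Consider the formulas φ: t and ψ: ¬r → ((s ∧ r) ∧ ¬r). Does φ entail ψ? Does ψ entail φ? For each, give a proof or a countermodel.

Neither direction holds.

(⇒) This fails. Under r = F, s = F, t = T, the left side is true but the right side is false.

(⇐) This fails. Under r = T, s = F, t = F, the left side is false but the right side is true.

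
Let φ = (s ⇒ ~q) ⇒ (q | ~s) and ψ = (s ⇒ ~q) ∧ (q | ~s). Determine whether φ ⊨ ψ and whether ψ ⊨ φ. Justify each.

(⇒) fails; (⇐) holds.

Forward direction. This fails. Under s = T, q = T, the left side is true but the right side is false.

Converse. Assume the antecedent. If s is true, the antecedent cannot hold. If s is false, (s ⇒ ~q) ⇒ (q | ~s) reduces to true regardless of the other variables. Either way (s ⇒ ~q) ⇒ (q | ~s) holds.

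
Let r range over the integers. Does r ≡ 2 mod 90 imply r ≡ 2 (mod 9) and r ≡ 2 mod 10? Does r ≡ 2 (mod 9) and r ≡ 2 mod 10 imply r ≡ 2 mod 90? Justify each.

(⇒) Suppose r ≡ 2 (mod 90); write r = 90j + 2. Since 9 ∣ 90, reducing mod 9 gives r ≡ 2 (mod 9); since 10 ∣ 90, reducing mod 10 gives r ≡ 2 (mod 10).

(⇐) Conversely, if r ≡ 2 (mod 9) and r ≡ 2 (mod 10), then by the Chinese remainder theorem r ≡ 2 (mod 90). This is exactly r ≡ 2 (mod 90).

Both directions hold.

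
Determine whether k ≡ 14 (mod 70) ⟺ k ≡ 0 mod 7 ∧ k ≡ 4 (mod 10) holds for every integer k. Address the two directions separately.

Both implications hold.

[⇒] Suppose k ≡ 14 (mod 70); write k = 70j + 14. Since 7 ∣ 70, reducing mod 7 gives k ≡ 14 ≡ 0 (mod 7); since 10 ∣ 70, reducing mod 10 gives k ≡ 14 ≡ 4 (mod 10).

[⇐] Conversely, if k ≡ 0 (mod 7) and k ≡ 4 (mod 10), then by the Chinese remainder theorem k ≡ 14 (mod 70). This is exactly k ≡ 14 (mod 70).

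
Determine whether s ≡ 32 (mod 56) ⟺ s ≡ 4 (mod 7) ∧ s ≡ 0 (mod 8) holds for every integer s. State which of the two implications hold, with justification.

[⇐] If s ≡ 4 (mod 7) and s ≡ 0 (mod 8), then by the Chinese remainder theorem s ≡ 32 (mod 56). This is exactly s ≡ 32 (mod 56).

[⇒] Suppose s ≡ 32 (mod 56); write s = 56j + 32. Since 7 ∣ 56, reducing mod 7 gives s ≡ 32 ≡ 4 (mod 7); since 8 ∣ 56, reducing mod 8 gives s ≡ 32 ≡ 0 (mod 8).

Both directions hold; the statement is true.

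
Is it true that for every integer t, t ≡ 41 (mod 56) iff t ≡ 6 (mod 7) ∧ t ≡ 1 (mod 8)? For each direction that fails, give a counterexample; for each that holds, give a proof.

Both directions hold; the statement is true.

(→) Suppose t ≡ 41 (mod 56); write t = 56j + 41. Since 7 ∣ 56, reducing mod 7 gives t ≡ 41 ≡ 6 (mod 7); since 8 ∣ 56, reducing mod 8 gives t ≡ 41 ≡ 1 (mod 8).

(←) Conversely, if t ≡ 6 (mod 7) and t ≡ 1 (mod 8), then by the Chinese remainder theorem t ≡ 41 (mod 56). This is exactly t ≡ 41 (mod 56).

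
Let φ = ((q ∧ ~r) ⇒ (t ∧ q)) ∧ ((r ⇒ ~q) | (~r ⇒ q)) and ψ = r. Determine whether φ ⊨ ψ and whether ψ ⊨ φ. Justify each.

Only the reverse direction holds.

(⇒) This fails. Under q = F, r = F, t = F, the left side is true but the right side is false.

(⇐) Assume the antecedent. If q is true, the antecedent forces (q = T, r = T, t = F) or (q = T, r = T, t = T), and the consequent holds there. If q is false, the consequent reduces to true regardless of the other variables. Either way the consequent holds.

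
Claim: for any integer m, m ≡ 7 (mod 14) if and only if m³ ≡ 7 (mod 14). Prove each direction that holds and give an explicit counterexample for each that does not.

The biconditional holds.

(⟸) Suppose m³ ≡ 7 (mod 14). The only residue r in {0, …, 13} with r³ ≡ 7 (mod 14) is r = 7, so m ≡ 7 (mod 14).

(⟹) Suppose m ≡ 7 (mod 14). Write m = 14j + 7. Then (14j + 7)³ = 2744j³ + 4116j² + 2058j + 343 = 14(196j³ + 294j² + 147j + 24) + 7, so m³ ≡ 7 (mod 14).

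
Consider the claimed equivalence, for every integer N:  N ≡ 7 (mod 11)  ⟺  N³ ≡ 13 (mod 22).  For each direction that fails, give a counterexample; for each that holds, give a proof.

(←) The residues r modulo 22 with r³ ≡ 13 (mod 22) are exactly {7}, and each is ≡ 7 (mod 11).

(→) This fails: take N = 18. Then 18 ≡ 7 (mod 11), but 18³ = 5832 ≡ 2 (mod 22), not 13.

Only the reverse direction holds.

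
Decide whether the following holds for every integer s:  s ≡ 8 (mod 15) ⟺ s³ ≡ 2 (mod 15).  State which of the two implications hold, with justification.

The biconditional holds.

Forward direction. Suppose s ≡ 8 (mod 15). Write s = 15j + 8. Then (15j + 8)³ = 3375j³ + 5400j² + 2880j + 512 = 15(225j³ + 360j² + 192j + 34) + 2, so s³ ≡ 2 (mod 15).

Converse. Suppose s³ ≡ 2 (mod 15). The only residue r in {0, …, 14} with r³ ≡ 2 (mod 15) is r = 8, so s ≡ 8 (mod 15).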